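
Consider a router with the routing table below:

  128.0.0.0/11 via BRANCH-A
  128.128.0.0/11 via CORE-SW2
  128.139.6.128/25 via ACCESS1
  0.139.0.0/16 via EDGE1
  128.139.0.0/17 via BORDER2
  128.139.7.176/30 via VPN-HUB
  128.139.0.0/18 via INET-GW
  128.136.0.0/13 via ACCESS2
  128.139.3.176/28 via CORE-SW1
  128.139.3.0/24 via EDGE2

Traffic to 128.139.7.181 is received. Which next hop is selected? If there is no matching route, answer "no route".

Routes whose prefix contains 128.139.7.181:
  128.128.0.0/11 (128.128.0.0 - 128.159.255.255) -> CORE-SW2
  128.136.0.0/13 (128.136.0.0 - 128.143.255.255) -> ACCESS2
  128.139.0.0/17 (128.139.0.0 - 128.139.127.255) -> BORDER2
  128.139.0.0/18 (128.139.0.0 - 128.139.63.255) -> INET-GW
More-specific entries that do NOT match:
  128.139.7.176/30 (128.139.7.176 - 128.139.7.179) does not contain 128.139.7.181
  128.139.3.176/28 (128.139.3.176 - 128.139.3.191) does not contain 128.139.7.181
  128.139.6.128/25 (128.139.6.128 - 128.139.6.255) does not contain 128.139.7.181
  128.139.3.0/24 (128.139.3.0 - 128.139.3.255) does not contain 128.139.7.181
Longest matching prefix is /18 -> next hop INET-GW.

INET-GW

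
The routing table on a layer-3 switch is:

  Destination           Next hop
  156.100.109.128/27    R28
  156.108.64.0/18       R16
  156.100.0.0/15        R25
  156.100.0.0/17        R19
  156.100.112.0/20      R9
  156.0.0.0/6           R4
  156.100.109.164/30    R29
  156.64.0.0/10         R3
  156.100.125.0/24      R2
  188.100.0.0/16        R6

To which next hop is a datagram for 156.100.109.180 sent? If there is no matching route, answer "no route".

R19

Routes whose prefix contains 156.100.109.180:
  156.0.0.0/6 (156.0.0.0 - 159.255.255.255) -> R4
  156.64.0.0/10 (156.64.0.0 - 156.127.255.255) -> R3
  156.100.0.0/15 (156.100.0.0 - 156.101.255.255) -> R25
  156.100.0.0/17 (156.100.0.0 - 156.100.127.255) -> R19
More-specific entries that do NOT match:
  156.100.109.164/30 (156.100.109.164 - 156.100.109.167) does not contain 156.100.109.180
  156.100.109.128/27 (156.100.109.128 - 156.100.109.159) does not contain 156.100.109.180
  156.100.125.0/24 (156.100.125.0 - 156.100.125.255) does not contain 156.100.109.180
  156.100.112.0/20 (156.100.112.0 - 156.100.127.255) does not contain 156.100.109.180
  156.108.64.0/18 (156.108.64.0 - 156.108.127.255) does not contain 156.100.109.180
Longest matching prefix is /17 -> next hop R19.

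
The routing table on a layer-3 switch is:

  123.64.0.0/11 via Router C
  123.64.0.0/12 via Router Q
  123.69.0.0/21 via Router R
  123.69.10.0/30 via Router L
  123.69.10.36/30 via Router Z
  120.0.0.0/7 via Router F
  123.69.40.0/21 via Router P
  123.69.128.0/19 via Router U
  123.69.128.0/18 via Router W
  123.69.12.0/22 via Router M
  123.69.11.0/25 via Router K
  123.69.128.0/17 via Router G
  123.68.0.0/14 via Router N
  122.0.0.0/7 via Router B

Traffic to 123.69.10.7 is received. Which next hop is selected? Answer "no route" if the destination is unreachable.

Router N

Routes whose prefix contains 123.69.10.7:
  122.0.0.0/7 (122.0.0.0 - 123.255.255.255) -> Router B
  123.64.0.0/11 (123.64.0.0 - 123.95.255.255) -> Router C
  123.64.0.0/12 (123.64.0.0 - 123.79.255.255) -> Router Q
  123.68.0.0/14 (123.68.0.0 - 123.71.255.255) -> Router N
More-specific entries that do NOT match:
  123.69.10.0/30 (123.69.10.0 - 123.69.10.3) does not contain 123.69.10.7
  123.69.10.36/30 (123.69.10.36 - 123.69.10.39) does not contain 123.69.10.7
  123.69.11.0/25 (123.69.11.0 - 123.69.11.127) does not contain 123.69.10.7
  123.69.12.0/22 (123.69.12.0 - 123.69.15.255) does not contain 123.69.10.7
  123.69.0.0/21 (123.69.0.0 - 123.69.7.255) does not contain 123.69.10.7
  123.69.40.0/21 (123.69.40.0 - 123.69.47.255) does not contain 123.69.10.7
  123.69.128.0/19 (123.69.128.0 - 123.69.159.255) does not contain 123.69.10.7
  123.69.128.0/18 (123.69.128.0 - 123.69.191.255) does not contain 123.69.10.7
  123.69.128.0/17 (123.69.128.0 - 123.69.255.255) does not contain 123.69.10.7
Longest matching prefix is /14 -> next hop Router N.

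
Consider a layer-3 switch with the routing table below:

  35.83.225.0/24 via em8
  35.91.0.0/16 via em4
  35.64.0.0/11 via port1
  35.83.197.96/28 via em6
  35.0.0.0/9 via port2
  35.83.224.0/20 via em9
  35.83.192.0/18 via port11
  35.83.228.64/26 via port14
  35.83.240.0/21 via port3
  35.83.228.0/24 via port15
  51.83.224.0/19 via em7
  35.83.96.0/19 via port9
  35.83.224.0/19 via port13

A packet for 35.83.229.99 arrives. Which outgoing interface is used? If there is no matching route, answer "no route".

Routes whose prefix contains 35.83.229.99:
  35.0.0.0/9 (35.0.0.0 - 35.127.255.255) -> port2
  35.64.0.0/11 (35.64.0.0 - 35.95.255.255) -> port1
  35.83.192.0/18 (35.83.192.0 - 35.83.255.255) -> port11
  35.83.224.0/19 (35.83.224.0 - 35.83.255.255) -> port13
  35.83.224.0/20 (35.83.224.0 - 35.83.239.255) -> em9
More-specific entries that do NOT match:
  35.83.197.96/28 (35.83.197.96 - 35.83.197.111) does not contain 35.83.229.99
  35.83.228.64/26 (35.83.228.64 - 35.83.228.127) does not contain 35.83.229.99
  35.83.225.0/24 (35.83.225.0 - 35.83.225.255) does not contain 35.83.229.99
  35.83.228.0/24 (35.83.228.0 - 35.83.228.255) does not contain 35.83.229.99
  35.83.240.0/21 (35.83.240.0 - 35.83.247.255) does not contain 35.83.229.99
Longest matching prefix is /20 -> interface em9.

em9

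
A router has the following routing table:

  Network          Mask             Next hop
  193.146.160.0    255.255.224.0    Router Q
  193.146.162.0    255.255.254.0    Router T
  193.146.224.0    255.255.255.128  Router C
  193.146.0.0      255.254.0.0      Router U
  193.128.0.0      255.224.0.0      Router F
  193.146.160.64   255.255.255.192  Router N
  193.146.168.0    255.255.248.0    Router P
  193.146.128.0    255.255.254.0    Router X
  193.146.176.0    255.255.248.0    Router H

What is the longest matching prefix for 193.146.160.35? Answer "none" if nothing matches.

Entries matching 193.146.160.35:
  193.128.0.0/11 (193.128.0.0 - 193.159.255.255)
  193.146.0.0/15 (193.146.0.0 - 193.147.255.255)
  193.146.160.0/19 (193.146.160.0 - 193.146.191.255)
Most specific is 193.146.160.0/19.

193.146.160.0/19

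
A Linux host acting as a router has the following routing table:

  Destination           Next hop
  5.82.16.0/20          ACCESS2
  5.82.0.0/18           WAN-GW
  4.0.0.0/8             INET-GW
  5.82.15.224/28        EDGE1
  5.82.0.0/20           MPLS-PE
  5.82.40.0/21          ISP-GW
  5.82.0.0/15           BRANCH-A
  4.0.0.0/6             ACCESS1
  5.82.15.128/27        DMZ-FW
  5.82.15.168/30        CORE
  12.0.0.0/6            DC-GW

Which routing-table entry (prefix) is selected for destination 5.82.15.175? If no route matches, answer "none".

Entries matching 5.82.15.175:
  4.0.0.0/6 (4.0.0.0 - 7.255.255.255)
  5.82.0.0/15 (5.82.0.0 - 5.83.255.255)
  5.82.0.0/18 (5.82.0.0 - 5.82.63.255)
  5.82.0.0/20 (5.82.0.0 - 5.82.15.255)
Most specific is 5.82.0.0/20.

5.82.0.0/20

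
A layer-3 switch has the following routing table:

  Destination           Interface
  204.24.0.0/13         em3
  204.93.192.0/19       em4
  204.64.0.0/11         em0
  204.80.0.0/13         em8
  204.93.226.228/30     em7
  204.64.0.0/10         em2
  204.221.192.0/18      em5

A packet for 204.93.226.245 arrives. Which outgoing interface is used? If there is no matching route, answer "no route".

Routes whose prefix contains 204.93.226.245:
  204.64.0.0/10 (204.64.0.0 - 204.127.255.255) -> em2
  204.64.0.0/11 (204.64.0.0 - 204.95.255.255) -> em0
More-specific entries that do NOT match:
  204.93.226.228/30 (204.93.226.228 - 204.93.226.231) does not contain 204.93.226.245
  204.93.192.0/19 (204.93.192.0 - 204.93.223.255) does not contain 204.93.226.245
  204.221.192.0/18 (204.221.192.0 - 204.221.255.255) does not contain 204.93.226.245
  204.24.0.0/13 (204.24.0.0 - 204.31.255.255) does not contain 204.93.226.245
  204.80.0.0/13 (204.80.0.0 - 204.87.255.255) does not contain 204.93.226.245
Longest matching prefix is /11 -> interface em0.

em0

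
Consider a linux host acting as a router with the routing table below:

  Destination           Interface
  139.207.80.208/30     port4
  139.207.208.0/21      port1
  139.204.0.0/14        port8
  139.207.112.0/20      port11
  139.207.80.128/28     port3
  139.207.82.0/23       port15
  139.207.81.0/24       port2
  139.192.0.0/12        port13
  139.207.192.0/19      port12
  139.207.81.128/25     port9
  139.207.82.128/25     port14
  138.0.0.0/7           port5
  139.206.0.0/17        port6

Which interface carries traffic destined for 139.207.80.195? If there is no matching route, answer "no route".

Routes whose prefix contains 139.207.80.195:
  138.0.0.0/7 (138.0.0.0 - 139.255.255.255) -> port5
  139.192.0.0/12 (139.192.0.0 - 139.207.255.255) -> port13
  139.204.0.0/14 (139.204.0.0 - 139.207.255.255) -> port8
More-specific entries that do NOT match:
  139.207.80.208/30 (139.207.80.208 - 139.207.80.211) does not contain 139.207.80.195
  139.207.80.128/28 (139.207.80.128 - 139.207.80.143) does not contain 139.207.80.195
  139.207.81.128/25 (139.207.81.128 - 139.207.81.255) does not contain 139.207.80.195
  139.207.82.128/25 (139.207.82.128 - 139.207.82.255) does not contain 139.207.80.195
  139.207.81.0/24 (139.207.81.0 - 139.207.81.255) does not contain 139.207.80.195
  139.207.82.0/23 (139.207.82.0 - 139.207.83.255) does not contain 139.207.80.195
  139.207.208.0/21 (139.207.208.0 - 139.207.215.255) does not contain 139.207.80.195
  139.207.112.0/20 (139.207.112.0 - 139.207.127.255) does not contain 139.207.80.195
  139.207.192.0/19 (139.207.192.0 - 139.207.223.255) does not contain 139.207.80.195
  139.206.0.0/17 (139.206.0.0 - 139.206.127.255) does not contain 139.207.80.195
Longest matching prefix is /14 -> interface port8.

port8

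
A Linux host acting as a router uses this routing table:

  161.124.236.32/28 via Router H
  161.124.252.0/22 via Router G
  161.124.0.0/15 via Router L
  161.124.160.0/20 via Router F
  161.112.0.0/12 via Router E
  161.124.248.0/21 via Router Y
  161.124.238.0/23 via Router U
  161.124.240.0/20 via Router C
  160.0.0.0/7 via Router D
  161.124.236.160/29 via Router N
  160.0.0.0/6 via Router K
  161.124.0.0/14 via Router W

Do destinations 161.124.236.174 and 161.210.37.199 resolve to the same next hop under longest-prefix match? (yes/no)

no

161.124.236.174: longest match 161.124.0.0/15 -> Router L
161.210.37.199: longest match 160.0.0.0/7 -> Router D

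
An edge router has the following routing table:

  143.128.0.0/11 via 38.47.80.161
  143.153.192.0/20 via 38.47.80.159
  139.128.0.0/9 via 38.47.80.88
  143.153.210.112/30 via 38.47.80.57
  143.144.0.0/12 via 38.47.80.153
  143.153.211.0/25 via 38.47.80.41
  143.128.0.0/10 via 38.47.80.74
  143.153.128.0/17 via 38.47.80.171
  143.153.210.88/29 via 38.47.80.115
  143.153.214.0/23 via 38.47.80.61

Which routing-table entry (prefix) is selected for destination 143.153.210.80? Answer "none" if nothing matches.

Entries matching 143.153.210.80:
  143.128.0.0/10 (143.128.0.0 - 143.191.255.255)
  143.128.0.0/11 (143.128.0.0 - 143.159.255.255)
  143.144.0.0/12 (143.144.0.0 - 143.159.255.255)
  143.153.128.0/17 (143.153.128.0 - 143.153.255.255)
Most specific is 143.153.128.0/17.

143.153.128.0/17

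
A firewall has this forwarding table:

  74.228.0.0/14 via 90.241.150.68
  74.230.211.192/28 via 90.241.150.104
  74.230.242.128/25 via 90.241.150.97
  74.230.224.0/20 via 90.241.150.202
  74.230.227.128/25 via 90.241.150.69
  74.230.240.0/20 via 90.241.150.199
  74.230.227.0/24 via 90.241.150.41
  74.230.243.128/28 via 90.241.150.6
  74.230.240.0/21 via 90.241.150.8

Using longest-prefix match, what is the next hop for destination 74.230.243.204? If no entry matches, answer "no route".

Routes whose prefix contains 74.230.243.204:
  74.228.0.0/14 (74.228.0.0 - 74.231.255.255) -> 90.241.150.68
  74.230.240.0/20 (74.230.240.0 - 74.230.255.255) -> 90.241.150.199
  74.230.240.0/21 (74.230.240.0 - 74.230.247.255) -> 90.241.150.8
More-specific entries that do NOT match:
  74.230.211.192/28 (74.230.211.192 - 74.230.211.207) does not contain 74.230.243.204
  74.230.243.128/28 (74.230.243.128 - 74.230.243.143) does not contain 74.230.243.204
  74.230.242.128/25 (74.230.242.128 - 74.230.242.255) does not contain 74.230.243.204
  74.230.227.128/25 (74.230.227.128 - 74.230.227.255) does not contain 74.230.243.204
  74.230.227.0/24 (74.230.227.0 - 74.230.227.255) does not contain 74.230.243.204
Longest matching prefix is /21 -> next hop 90.241.150.8.

90.241.150.8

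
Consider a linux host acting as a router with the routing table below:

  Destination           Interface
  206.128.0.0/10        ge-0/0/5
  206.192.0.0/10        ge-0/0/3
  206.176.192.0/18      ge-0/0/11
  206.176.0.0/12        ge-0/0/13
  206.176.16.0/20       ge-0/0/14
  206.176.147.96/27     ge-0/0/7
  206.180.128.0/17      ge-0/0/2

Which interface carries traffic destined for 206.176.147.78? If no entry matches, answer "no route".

Routes whose prefix contains 206.176.147.78:
  206.128.0.0/10 (206.128.0.0 - 206.191.255.255) -> ge-0/0/5
  206.176.0.0/12 (206.176.0.0 - 206.191.255.255) -> ge-0/0/13
More-specific entries that do NOT match:
  206.176.147.96/27 (206.176.147.96 - 206.176.147.127) does not contain 206.176.147.78
  206.176.16.0/20 (206.176.16.0 - 206.176.31.255) does not contain 206.176.147.78
  206.176.192.0/18 (206.176.192.0 - 206.176.255.255) does not contain 206.176.147.78
  206.180.128.0/17 (206.180.128.0 - 206.180.255.255) does not contain 206.176.147.78
Longest matching prefix is /12 -> interface ge-0/0/13.

ge-0/0/13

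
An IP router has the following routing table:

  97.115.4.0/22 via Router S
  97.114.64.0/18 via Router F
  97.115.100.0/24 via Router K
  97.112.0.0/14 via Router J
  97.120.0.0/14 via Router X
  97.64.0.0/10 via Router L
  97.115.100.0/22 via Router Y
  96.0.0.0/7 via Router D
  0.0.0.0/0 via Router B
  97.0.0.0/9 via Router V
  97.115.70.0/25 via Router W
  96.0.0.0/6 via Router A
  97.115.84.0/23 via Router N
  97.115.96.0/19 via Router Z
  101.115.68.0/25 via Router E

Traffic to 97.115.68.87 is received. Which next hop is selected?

Routes whose prefix contains 97.115.68.87:
  0.0.0.0/0 (default, matches everything) -> Router B
  96.0.0.0/6 (96.0.0.0 - 99.255.255.255) -> Router A
  96.0.0.0/7 (96.0.0.0 - 97.255.255.255) -> Router D
  97.0.0.0/9 (97.0.0.0 - 97.127.255.255) -> Router V
  97.64.0.0/10 (97.64.0.0 - 97.127.255.255) -> Router L
  97.112.0.0/14 (97.112.0.0 - 97.115.255.255) -> Router J
More-specific entries that do NOT match:
  97.115.70.0/25 (97.115.70.0 - 97.115.70.127) does not contain 97.115.68.87
  101.115.68.0/25 (101.115.68.0 - 101.115.68.127) does not contain 97.115.68.87
  97.115.100.0/24 (97.115.100.0 - 97.115.100.255) does not contain 97.115.68.87
  97.115.84.0/23 (97.115.84.0 - 97.115.85.255) does not contain 97.115.68.87
  97.115.4.0/22 (97.115.4.0 - 97.115.7.255) does not contain 97.115.68.87
  97.115.100.0/22 (97.115.100.0 - 97.115.103.255) does not contain 97.115.68.87
  97.115.96.0/19 (97.115.96.0 - 97.115.127.255) does not contain 97.115.68.87
  97.114.64.0/18 (97.114.64.0 - 97.114.127.255) does not contain 97.115.68.87
Longest matching prefix is /14 -> next hop Router J.

Router J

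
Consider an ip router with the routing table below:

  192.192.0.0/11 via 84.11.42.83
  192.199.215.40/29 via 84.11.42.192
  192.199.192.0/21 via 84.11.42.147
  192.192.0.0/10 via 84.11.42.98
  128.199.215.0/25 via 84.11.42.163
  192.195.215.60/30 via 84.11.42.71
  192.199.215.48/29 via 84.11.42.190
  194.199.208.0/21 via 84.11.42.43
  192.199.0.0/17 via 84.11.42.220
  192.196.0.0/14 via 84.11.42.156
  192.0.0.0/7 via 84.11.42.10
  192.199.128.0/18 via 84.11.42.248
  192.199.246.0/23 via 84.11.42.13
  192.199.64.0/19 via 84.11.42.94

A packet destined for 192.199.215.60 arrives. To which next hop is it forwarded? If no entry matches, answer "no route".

84.11.42.156

Routes whose prefix contains 192.199.215.60:
  192.0.0.0/7 (192.0.0.0 - 193.255.255.255) -> 84.11.42.10
  192.192.0.0/10 (192.192.0.0 - 192.255.255.255) -> 84.11.42.98
  192.192.0.0/11 (192.192.0.0 - 192.223.255.255) -> 84.11.42.83
  192.196.0.0/14 (192.196.0.0 - 192.199.255.255) -> 84.11.42.156
More-specific entries that do NOT match:
  192.195.215.60/30 (192.195.215.60 - 192.195.215.63) does not contain 192.199.215.60
  192.199.215.40/29 (192.199.215.40 - 192.199.215.47) does not contain 192.199.215.60
  192.199.215.48/29 (192.199.215.48 - 192.199.215.55) does not contain 192.199.215.60
  128.199.215.0/25 (128.199.215.0 - 128.199.215.127) does not contain 192.199.215.60
  192.199.246.0/23 (192.199.246.0 - 192.199.247.255) does not contain 192.199.215.60
  192.199.192.0/21 (192.199.192.0 - 192.199.199.255) does not contain 192.199.215.60
  194.199.208.0/21 (194.199.208.0 - 194.199.215.255) does not contain 192.199.215.60
  192.199.64.0/19 (192.199.64.0 - 192.199.95.255) does not contain 192.199.215.60
  192.199.128.0/18 (192.199.128.0 - 192.199.191.255) does not contain 192.199.215.60
  192.199.0.0/17 (192.199.0.0 - 192.199.127.255) does not contain 192.199.215.60
Longest matching prefix is /14 -> next hop 84.11.42.156.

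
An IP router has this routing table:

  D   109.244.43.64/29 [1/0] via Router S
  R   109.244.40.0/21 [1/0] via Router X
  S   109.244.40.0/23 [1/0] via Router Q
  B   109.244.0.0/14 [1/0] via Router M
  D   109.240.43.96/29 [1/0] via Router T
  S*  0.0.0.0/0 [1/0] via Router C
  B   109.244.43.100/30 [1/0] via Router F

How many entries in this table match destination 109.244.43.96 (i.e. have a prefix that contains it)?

Prefixes containing 109.244.43.96:
  0.0.0.0/0 (default, matches everything)
  109.244.0.0/14 (109.244.0.0 - 109.247.255.255)
  109.244.40.0/21 (109.244.40.0 - 109.244.47.255)
Total matching entries: 3.

3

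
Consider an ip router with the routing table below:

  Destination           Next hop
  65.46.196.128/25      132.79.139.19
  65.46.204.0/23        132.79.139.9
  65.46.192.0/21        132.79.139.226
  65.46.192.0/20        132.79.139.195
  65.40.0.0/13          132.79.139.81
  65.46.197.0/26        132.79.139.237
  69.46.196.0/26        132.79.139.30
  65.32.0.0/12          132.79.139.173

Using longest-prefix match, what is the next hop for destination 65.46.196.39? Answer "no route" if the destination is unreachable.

Routes whose prefix contains 65.46.196.39:
  65.32.0.0/12 (65.32.0.0 - 65.47.255.255) -> 132.79.139.173
  65.40.0.0/13 (65.40.0.0 - 65.47.255.255) -> 132.79.139.81
  65.46.192.0/20 (65.46.192.0 - 65.46.207.255) -> 132.79.139.195
  65.46.192.0/21 (65.46.192.0 - 65.46.199.255) -> 132.79.139.226
More-specific entries that do NOT match:
  65.46.197.0/26 (65.46.197.0 - 65.46.197.63) does not contain 65.46.196.39
  69.46.196.0/26 (69.46.196.0 - 69.46.196.63) does not contain 65.46.196.39
  65.46.196.128/25 (65.46.196.128 - 65.46.196.255) does not contain 65.46.196.39
  65.46.204.0/23 (65.46.204.0 - 65.46.205.255) does not contain 65.46.196.39
Longest matching prefix is /21 -> next hop 132.79.139.226.

132.79.139.226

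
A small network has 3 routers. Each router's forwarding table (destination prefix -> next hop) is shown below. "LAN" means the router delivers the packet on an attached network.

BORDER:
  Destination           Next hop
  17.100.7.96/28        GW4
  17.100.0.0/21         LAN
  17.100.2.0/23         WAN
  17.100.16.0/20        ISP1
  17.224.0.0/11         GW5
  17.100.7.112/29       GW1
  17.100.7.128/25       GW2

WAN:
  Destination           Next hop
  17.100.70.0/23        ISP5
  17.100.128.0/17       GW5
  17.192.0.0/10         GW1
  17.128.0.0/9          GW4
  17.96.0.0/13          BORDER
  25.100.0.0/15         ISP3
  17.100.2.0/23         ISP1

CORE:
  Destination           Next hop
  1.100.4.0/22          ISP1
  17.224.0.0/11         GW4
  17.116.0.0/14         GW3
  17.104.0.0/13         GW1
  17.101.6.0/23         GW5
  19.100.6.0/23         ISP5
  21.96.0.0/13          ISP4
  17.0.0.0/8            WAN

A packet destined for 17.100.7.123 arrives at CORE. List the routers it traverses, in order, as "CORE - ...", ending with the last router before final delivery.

CORE - WAN - BORDER

At CORE: longest match for 17.100.7.123 is 17.0.0.0/8 -> WAN
At WAN: longest match for 17.100.7.123 is 17.96.0.0/13 -> BORDER
At BORDER: longest match for 17.100.7.123 is 17.100.0.0/21 -> LAN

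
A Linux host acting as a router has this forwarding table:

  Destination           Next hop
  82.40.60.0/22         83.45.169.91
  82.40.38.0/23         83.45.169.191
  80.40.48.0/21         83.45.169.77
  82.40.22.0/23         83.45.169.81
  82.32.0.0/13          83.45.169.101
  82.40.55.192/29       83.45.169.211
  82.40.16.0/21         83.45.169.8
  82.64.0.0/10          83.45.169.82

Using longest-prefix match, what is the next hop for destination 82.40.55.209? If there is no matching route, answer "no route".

no route

No entry's prefix contains 82.40.55.209; there is no default route.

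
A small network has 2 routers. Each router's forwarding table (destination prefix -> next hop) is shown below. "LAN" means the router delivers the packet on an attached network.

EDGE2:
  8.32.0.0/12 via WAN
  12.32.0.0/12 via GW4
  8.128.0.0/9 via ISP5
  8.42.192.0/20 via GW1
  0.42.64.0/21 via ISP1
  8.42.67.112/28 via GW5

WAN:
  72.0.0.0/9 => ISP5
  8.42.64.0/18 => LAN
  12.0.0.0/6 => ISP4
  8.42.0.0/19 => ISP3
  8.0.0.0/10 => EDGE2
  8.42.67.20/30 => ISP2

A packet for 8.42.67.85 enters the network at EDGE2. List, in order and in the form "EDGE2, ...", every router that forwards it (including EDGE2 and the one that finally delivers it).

At EDGE2: longest match for 8.42.67.85 is 8.32.0.0/12 -> WAN
At WAN: longest match for 8.42.67.85 is 8.42.64.0/18 -> LAN

EDGE2, WAN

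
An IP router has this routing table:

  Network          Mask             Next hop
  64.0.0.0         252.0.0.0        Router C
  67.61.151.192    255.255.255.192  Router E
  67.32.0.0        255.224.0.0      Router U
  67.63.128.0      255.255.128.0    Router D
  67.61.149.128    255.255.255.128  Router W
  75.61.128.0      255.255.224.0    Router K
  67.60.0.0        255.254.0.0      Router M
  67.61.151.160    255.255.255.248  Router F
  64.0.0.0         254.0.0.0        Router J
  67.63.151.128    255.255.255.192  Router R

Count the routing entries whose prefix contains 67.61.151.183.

Prefixes containing 67.61.151.183:
  64.0.0.0/6 (64.0.0.0 - 67.255.255.255)
  67.32.0.0/11 (67.32.0.0 - 67.63.255.255)
  67.60.0.0/15 (67.60.0.0 - 67.61.255.255)
Total matching entries: 3.

3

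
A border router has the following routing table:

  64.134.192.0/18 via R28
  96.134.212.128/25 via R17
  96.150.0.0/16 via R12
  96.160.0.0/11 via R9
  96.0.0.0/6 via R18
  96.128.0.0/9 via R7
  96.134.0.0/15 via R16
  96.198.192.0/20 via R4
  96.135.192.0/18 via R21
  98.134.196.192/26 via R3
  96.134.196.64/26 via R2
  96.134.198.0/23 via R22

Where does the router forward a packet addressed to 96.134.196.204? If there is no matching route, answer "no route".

Routes whose prefix contains 96.134.196.204:
  96.0.0.0/6 (96.0.0.0 - 99.255.255.255) -> R18
  96.128.0.0/9 (96.128.0.0 - 96.255.255.255) -> R7
  96.134.0.0/15 (96.134.0.0 - 96.135.255.255) -> R16
More-specific entries that do NOT match:
  98.134.196.192/26 (98.134.196.192 - 98.134.196.255) does not contain 96.134.196.204
  96.134.196.64/26 (96.134.196.64 - 96.134.196.127) does not contain 96.134.196.204
  96.134.212.128/25 (96.134.212.128 - 96.134.212.255) does not contain 96.134.196.204
  96.134.198.0/23 (96.134.198.0 - 96.134.199.255) does not contain 96.134.196.204
  96.198.192.0/20 (96.198.192.0 - 96.198.207.255) does not contain 96.134.196.204
  64.134.192.0/18 (64.134.192.0 - 64.134.255.255) does not contain 96.134.196.204
  96.135.192.0/18 (96.135.192.0 - 96.135.255.255) does not contain 96.134.196.204
  96.150.0.0/16 (96.150.0.0 - 96.150.255.255) does not contain 96.134.196.204
Longest matching prefix is /15 -> next hop R16.

R16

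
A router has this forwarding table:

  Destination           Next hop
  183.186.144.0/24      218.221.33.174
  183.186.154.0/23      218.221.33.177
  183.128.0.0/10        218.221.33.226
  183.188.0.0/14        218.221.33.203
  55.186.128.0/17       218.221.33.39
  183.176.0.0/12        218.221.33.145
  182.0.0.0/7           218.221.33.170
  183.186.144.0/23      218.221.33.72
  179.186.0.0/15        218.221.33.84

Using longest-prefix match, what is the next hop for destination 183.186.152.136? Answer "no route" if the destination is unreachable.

218.221.33.145

Routes whose prefix contains 183.186.152.136:
  182.0.0.0/7 (182.0.0.0 - 183.255.255.255) -> 218.221.33.170
  183.128.0.0/10 (183.128.0.0 - 183.191.255.255) -> 218.221.33.226
  183.176.0.0/12 (183.176.0.0 - 183.191.255.255) -> 218.221.33.145
More-specific entries that do NOT match:
  183.186.144.0/24 (183.186.144.0 - 183.186.144.255) does not contain 183.186.152.136
  183.186.154.0/23 (183.186.154.0 - 183.186.155.255) does not contain 183.186.152.136
  183.186.144.0/23 (183.186.144.0 - 183.186.145.255) does not contain 183.186.152.136
  55.186.128.0/17 (55.186.128.0 - 55.186.255.255) does not contain 183.186.152.136
  179.186.0.0/15 (179.186.0.0 - 179.187.255.255) does not contain 183.186.152.136
  183.188.0.0/14 (183.188.0.0 - 183.191.255.255) does not contain 183.186.152.136
Longest matching prefix is /12 -> next hop 218.221.33.145.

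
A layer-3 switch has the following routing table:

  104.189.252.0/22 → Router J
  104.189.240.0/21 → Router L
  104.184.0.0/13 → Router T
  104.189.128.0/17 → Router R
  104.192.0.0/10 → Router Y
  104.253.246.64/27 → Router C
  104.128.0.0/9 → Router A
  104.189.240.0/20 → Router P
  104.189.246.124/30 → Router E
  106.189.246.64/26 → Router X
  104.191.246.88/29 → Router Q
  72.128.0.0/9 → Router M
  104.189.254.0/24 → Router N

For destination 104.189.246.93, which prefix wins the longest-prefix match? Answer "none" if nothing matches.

104.189.240.0/21

Entries matching 104.189.246.93:
  104.128.0.0/9 (104.128.0.0 - 104.255.255.255)
  104.184.0.0/13 (104.184.0.0 - 104.191.255.255)
  104.189.128.0/17 (104.189.128.0 - 104.189.255.255)
  104.189.240.0/20 (104.189.240.0 - 104.189.255.255)
  104.189.240.0/21 (104.189.240.0 - 104.189.247.255)
Most specific is 104.189.240.0/21.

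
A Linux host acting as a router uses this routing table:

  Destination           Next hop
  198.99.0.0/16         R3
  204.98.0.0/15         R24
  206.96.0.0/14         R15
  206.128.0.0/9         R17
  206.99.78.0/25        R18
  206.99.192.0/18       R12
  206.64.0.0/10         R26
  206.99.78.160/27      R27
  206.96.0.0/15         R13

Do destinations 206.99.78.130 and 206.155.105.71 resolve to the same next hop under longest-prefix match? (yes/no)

no

206.99.78.130: longest match 206.96.0.0/14 -> R15
206.155.105.71: longest match 206.128.0.0/9 -> R17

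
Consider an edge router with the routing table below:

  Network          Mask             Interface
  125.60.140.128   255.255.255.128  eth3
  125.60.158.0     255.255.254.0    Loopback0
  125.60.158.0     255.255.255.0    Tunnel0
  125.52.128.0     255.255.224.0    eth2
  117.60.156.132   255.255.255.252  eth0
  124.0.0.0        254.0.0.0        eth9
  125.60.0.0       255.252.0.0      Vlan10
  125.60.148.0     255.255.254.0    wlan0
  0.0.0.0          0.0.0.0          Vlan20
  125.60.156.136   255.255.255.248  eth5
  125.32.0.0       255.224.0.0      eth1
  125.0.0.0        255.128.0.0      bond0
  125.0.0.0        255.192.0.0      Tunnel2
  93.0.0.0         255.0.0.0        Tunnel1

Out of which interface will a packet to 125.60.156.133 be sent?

Routes whose prefix contains 125.60.156.133:
  0.0.0.0/0 (default, matches everything) -> Vlan20
  124.0.0.0/7 (124.0.0.0 - 125.255.255.255) -> eth9
  125.0.0.0/9 (125.0.0.0 - 125.127.255.255) -> bond0
  125.0.0.0/10 (125.0.0.0 - 125.63.255.255) -> Tunnel2
  125.32.0.0/11 (125.32.0.0 - 125.63.255.255) -> eth1
  125.60.0.0/14 (125.60.0.0 - 125.63.255.255) -> Vlan10
More-specific entries that do NOT match:
  117.60.156.132/30 (117.60.156.132 - 117.60.156.135) does not contain 125.60.156.133
  125.60.156.136/29 (125.60.156.136 - 125.60.156.143) does not contain 125.60.156.133
  125.60.140.128/25 (125.60.140.128 - 125.60.140.255) does not contain 125.60.156.133
  125.60.158.0/24 (125.60.158.0 - 125.60.158.255) does not contain 125.60.156.133
  125.60.158.0/23 (125.60.158.0 - 125.60.159.255) does not contain 125.60.156.133
  125.60.148.0/23 (125.60.148.0 - 125.60.149.255) does not contain 125.60.156.133
  125.52.128.0/19 (125.52.128.0 - 125.52.159.255) does not contain 125.60.156.133
Longest matching prefix is /14 -> interface Vlan10.

Vlan10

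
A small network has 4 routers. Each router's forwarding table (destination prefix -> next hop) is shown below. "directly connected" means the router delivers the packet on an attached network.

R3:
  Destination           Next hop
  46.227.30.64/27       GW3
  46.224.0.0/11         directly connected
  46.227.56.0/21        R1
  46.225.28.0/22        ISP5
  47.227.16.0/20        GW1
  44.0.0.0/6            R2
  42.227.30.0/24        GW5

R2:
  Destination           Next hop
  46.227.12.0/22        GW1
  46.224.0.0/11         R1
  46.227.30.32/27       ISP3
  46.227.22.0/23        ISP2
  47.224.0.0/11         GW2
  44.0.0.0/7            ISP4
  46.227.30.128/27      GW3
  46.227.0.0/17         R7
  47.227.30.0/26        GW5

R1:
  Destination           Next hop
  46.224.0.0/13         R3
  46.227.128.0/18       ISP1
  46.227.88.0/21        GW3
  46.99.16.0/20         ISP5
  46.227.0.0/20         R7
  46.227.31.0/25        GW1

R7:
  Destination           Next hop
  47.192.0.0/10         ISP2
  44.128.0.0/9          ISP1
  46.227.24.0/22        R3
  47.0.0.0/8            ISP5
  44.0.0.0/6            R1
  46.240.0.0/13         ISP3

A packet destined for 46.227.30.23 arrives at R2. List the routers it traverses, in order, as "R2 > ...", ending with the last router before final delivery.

R2 > R7 > R1 > R3

At R2: longest match for 46.227.30.23 is 46.227.0.0/17 -> R7
At R7: longest match for 46.227.30.23 is 44.0.0.0/6 -> R1
At R1: longest match for 46.227.30.23 is 46.224.0.0/13 -> R3
At R3: longest match for 46.227.30.23 is 46.224.0.0/11 -> directly connected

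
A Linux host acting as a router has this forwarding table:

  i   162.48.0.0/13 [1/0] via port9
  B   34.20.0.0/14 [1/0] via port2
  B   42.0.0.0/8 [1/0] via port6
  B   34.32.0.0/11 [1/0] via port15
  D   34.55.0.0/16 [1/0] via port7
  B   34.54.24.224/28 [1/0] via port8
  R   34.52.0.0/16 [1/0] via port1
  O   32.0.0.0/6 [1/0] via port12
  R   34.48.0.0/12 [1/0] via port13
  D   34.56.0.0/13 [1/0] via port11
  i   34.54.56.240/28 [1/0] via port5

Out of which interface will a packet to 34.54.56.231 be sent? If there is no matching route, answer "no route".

Routes whose prefix contains 34.54.56.231:
  32.0.0.0/6 (32.0.0.0 - 35.255.255.255) -> port12
  34.32.0.0/11 (34.32.0.0 - 34.63.255.255) -> port15
  34.48.0.0/12 (34.48.0.0 - 34.63.255.255) -> port13
More-specific entries that do NOT match:
  34.54.24.224/28 (34.54.24.224 - 34.54.24.239) does not contain 34.54.56.231
  34.54.56.240/28 (34.54.56.240 - 34.54.56.255) does not contain 34.54.56.231
  34.55.0.0/16 (34.55.0.0 - 34.55.255.255) does not contain 34.54.56.231
  34.52.0.0/16 (34.52.0.0 - 34.52.255.255) does not contain 34.54.56.231
  34.20.0.0/14 (34.20.0.0 - 34.23.255.255) does not contain 34.54.56.231
  162.48.0.0/13 (162.48.0.0 - 162.55.255.255) does not contain 34.54.56.231
  34.56.0.0/13 (34.56.0.0 - 34.63.255.255) does not contain 34.54.56.231
Longest matching prefix is /12 -> interface port13.

port13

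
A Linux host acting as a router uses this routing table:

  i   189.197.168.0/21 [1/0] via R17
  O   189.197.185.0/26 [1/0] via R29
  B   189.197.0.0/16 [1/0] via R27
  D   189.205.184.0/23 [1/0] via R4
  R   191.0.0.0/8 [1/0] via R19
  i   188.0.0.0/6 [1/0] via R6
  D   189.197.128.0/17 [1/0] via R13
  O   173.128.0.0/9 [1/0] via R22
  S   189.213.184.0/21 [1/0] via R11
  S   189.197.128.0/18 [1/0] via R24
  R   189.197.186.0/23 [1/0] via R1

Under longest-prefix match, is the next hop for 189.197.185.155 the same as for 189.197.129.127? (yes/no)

189.197.185.155: longest match 189.197.128.0/18 -> R24
189.197.129.127: longest match 189.197.128.0/18 -> R24

yes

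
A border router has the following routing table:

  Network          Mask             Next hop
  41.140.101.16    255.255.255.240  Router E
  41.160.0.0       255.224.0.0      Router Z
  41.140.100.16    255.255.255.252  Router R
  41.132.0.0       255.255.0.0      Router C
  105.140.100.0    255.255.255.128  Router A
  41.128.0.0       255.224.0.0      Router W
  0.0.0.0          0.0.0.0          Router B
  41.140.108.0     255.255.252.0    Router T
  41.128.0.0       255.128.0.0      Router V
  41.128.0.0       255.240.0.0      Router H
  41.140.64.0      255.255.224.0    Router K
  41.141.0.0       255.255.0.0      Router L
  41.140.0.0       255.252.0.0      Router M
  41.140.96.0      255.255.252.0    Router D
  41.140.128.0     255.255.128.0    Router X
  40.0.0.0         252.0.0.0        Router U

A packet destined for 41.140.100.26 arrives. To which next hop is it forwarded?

Router M

Routes whose prefix contains 41.140.100.26:
  0.0.0.0/0 (default, matches everything) -> Router B
  40.0.0.0/6 (40.0.0.0 - 43.255.255.255) -> Router U
  41.128.0.0/9 (41.128.0.0 - 41.255.255.255) -> Router V
  41.128.0.0/11 (41.128.0.0 - 41.159.255.255) -> Router W
  41.128.0.0/12 (41.128.0.0 - 41.143.255.255) -> Router H
  41.140.0.0/14 (41.140.0.0 - 41.143.255.255) -> Router M
More-specific entries that do NOT match:
  41.140.100.16/30 (41.140.100.16 - 41.140.100.19) does not contain 41.140.100.26
  41.140.101.16/28 (41.140.101.16 - 41.140.101.31) does not contain 41.140.100.26
  105.140.100.0/25 (105.140.100.0 - 105.140.100.127) does not contain 41.140.100.26
  41.140.108.0/22 (41.140.108.0 - 41.140.111.255) does not contain 41.140.100.26
  41.140.96.0/22 (41.140.96.0 - 41.140.99.255) does not contain 41.140.100.26
  41.140.64.0/19 (41.140.64.0 - 41.140.95.255) does not contain 41.140.100.26
  41.140.128.0/17 (41.140.128.0 - 41.140.255.255) does not contain 41.140.100.26
  41.132.0.0/16 (41.132.0.0 - 41.132.255.255) does not contain 41.140.100.26
  41.141.0.0/16 (41.141.0.0 - 41.141.255.255) does not contain 41.140.100.26
Longest matching prefix is /14 -> next hop Router M.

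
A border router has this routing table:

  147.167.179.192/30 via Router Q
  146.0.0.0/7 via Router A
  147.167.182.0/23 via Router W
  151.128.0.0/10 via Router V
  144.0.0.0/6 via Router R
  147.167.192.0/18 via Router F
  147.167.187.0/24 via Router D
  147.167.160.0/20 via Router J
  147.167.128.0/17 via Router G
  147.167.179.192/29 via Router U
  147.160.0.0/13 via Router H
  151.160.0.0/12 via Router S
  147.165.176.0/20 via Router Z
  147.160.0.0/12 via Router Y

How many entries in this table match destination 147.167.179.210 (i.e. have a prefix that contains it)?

Prefixes containing 147.167.179.210:
  144.0.0.0/6 (144.0.0.0 - 147.255.255.255)
  146.0.0.0/7 (146.0.0.0 - 147.255.255.255)
  147.160.0.0/12 (147.160.0.0 - 147.175.255.255)
  147.160.0.0/13 (147.160.0.0 - 147.167.255.255)
  147.167.128.0/17 (147.167.128.0 - 147.167.255.255)
Total matching entries: 5.

5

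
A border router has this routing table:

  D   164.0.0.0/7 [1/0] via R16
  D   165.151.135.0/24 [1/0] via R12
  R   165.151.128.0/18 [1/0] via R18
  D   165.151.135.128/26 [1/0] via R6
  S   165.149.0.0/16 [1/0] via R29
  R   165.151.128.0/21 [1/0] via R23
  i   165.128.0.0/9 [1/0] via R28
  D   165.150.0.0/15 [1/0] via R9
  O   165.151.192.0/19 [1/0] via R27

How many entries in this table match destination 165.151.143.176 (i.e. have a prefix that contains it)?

Prefixes containing 165.151.143.176:
  164.0.0.0/7 (164.0.0.0 - 165.255.255.255)
  165.128.0.0/9 (165.128.0.0 - 165.255.255.255)
  165.150.0.0/15 (165.150.0.0 - 165.151.255.255)
  165.151.128.0/18 (165.151.128.0 - 165.151.191.255)
Total matching entries: 4.

4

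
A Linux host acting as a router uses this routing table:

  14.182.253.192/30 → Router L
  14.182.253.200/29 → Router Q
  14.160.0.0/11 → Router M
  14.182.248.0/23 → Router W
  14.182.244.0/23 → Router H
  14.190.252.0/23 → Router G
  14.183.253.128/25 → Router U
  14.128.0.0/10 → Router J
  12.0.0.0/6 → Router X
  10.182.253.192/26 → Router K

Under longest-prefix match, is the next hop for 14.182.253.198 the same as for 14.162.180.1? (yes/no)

14.182.253.198: longest match 14.160.0.0/11 -> Router M
14.162.180.1: longest match 14.160.0.0/11 -> Router M

yes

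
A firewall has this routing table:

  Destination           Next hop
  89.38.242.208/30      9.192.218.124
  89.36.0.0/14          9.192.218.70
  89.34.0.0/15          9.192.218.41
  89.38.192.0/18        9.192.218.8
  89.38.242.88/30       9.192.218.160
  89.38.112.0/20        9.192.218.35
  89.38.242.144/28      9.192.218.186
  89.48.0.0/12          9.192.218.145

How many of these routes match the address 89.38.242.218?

2

Prefixes containing 89.38.242.218:
  89.36.0.0/14 (89.36.0.0 - 89.39.255.255)
  89.38.192.0/18 (89.38.192.0 - 89.38.255.255)
Total matching entries: 2.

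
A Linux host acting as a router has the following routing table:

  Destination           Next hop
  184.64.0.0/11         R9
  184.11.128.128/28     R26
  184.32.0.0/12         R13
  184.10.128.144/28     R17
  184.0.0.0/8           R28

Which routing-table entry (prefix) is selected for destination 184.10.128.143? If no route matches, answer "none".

Entries matching 184.10.128.143:
  184.0.0.0/8 (184.0.0.0 - 184.255.255.255)
Most specific is 184.0.0.0/8.

184.0.0.0/8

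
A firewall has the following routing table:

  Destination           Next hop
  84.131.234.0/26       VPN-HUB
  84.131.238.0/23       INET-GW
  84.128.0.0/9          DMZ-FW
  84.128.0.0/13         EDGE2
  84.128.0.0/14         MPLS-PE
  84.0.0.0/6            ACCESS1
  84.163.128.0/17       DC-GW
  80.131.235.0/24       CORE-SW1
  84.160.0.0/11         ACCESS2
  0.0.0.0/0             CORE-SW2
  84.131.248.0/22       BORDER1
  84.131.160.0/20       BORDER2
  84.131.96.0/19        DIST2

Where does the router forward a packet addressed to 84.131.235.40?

MPLS-PE

Routes whose prefix contains 84.131.235.40:
  0.0.0.0/0 (default, matches everything) -> CORE-SW2
  84.0.0.0/6 (84.0.0.0 - 87.255.255.255) -> ACCESS1
  84.128.0.0/9 (84.128.0.0 - 84.255.255.255) -> DMZ-FW
  84.128.0.0/13 (84.128.0.0 - 84.135.255.255) -> EDGE2
  84.128.0.0/14 (84.128.0.0 - 84.131.255.255) -> MPLS-PE
More-specific entries that do NOT match:
  84.131.234.0/26 (84.131.234.0 - 84.131.234.63) does not contain 84.131.235.40
  80.131.235.0/24 (80.131.235.0 - 80.131.235.255) does not contain 84.131.235.40
  84.131.238.0/23 (84.131.238.0 - 84.131.239.255) does not contain 84.131.235.40
  84.131.248.0/22 (84.131.248.0 - 84.131.251.255) does not contain 84.131.235.40
  84.131.160.0/20 (84.131.160.0 - 84.131.175.255) does not contain 84.131.235.40
  84.131.96.0/19 (84.131.96.0 - 84.131.127.255) does not contain 84.131.235.40
  84.163.128.0/17 (84.163.128.0 - 84.163.255.255) does not contain 84.131.235.40
Longest matching prefix is /14 -> next hop MPLS-PE.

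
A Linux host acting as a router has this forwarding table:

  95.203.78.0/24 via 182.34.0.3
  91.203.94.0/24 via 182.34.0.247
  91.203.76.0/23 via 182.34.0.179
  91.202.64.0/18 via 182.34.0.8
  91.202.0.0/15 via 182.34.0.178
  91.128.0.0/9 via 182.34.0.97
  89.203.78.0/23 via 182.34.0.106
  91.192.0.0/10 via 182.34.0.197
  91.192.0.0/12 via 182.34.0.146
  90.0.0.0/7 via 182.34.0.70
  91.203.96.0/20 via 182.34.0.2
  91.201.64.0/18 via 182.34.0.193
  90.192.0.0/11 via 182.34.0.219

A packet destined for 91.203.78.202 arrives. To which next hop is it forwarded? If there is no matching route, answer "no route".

182.34.0.178

Routes whose prefix contains 91.203.78.202:
  90.0.0.0/7 (90.0.0.0 - 91.255.255.255) -> 182.34.0.70
  91.128.0.0/9 (91.128.0.0 - 91.255.255.255) -> 182.34.0.97
  91.192.0.0/10 (91.192.0.0 - 91.255.255.255) -> 182.34.0.197
  91.192.0.0/12 (91.192.0.0 - 91.207.255.255) -> 182.34.0.146
  91.202.0.0/15 (91.202.0.0 - 91.203.255.255) -> 182.34.0.178
More-specific entries that do NOT match:
  95.203.78.0/24 (95.203.78.0 - 95.203.78.255) does not contain 91.203.78.202
  91.203.94.0/24 (91.203.94.0 - 91.203.94.255) does not contain 91.203.78.202
  91.203.76.0/23 (91.203.76.0 - 91.203.77.255) does not contain 91.203.78.202
  89.203.78.0/23 (89.203.78.0 - 89.203.79.255) does not contain 91.203.78.202
  91.203.96.0/20 (91.203.96.0 - 91.203.111.255) does not contain 91.203.78.202
  91.202.64.0/18 (91.202.64.0 - 91.202.127.255) does not contain 91.203.78.202
  91.201.64.0/18 (91.201.64.0 - 91.201.127.255) does not contain 91.203.78.202
Longest matching prefix is /15 -> next hop 182.34.0.178.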